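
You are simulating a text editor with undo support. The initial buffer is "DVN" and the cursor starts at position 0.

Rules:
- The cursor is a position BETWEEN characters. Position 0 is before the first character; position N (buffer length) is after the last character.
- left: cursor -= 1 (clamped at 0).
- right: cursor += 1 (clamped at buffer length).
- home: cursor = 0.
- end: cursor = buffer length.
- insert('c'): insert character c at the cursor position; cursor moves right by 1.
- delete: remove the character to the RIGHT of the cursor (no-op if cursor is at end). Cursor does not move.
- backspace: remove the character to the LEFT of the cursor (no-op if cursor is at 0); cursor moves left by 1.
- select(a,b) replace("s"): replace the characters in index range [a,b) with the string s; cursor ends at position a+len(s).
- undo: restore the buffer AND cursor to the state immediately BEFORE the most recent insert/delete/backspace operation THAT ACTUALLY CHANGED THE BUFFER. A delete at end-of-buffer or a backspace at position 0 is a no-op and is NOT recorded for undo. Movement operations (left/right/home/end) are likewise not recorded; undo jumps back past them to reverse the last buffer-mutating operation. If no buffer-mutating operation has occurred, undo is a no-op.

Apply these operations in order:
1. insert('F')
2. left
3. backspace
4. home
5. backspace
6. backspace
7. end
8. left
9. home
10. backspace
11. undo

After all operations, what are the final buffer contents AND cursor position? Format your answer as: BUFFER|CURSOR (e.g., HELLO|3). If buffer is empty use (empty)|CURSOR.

After op 1 (insert('F')): buf='FDVN' cursor=1
After op 2 (left): buf='FDVN' cursor=0
After op 3 (backspace): buf='FDVN' cursor=0
After op 4 (home): buf='FDVN' cursor=0
After op 5 (backspace): buf='FDVN' cursor=0
After op 6 (backspace): buf='FDVN' cursor=0
After op 7 (end): buf='FDVN' cursor=4
After op 8 (left): buf='FDVN' cursor=3
After op 9 (home): buf='FDVN' cursor=0
After op 10 (backspace): buf='FDVN' cursor=0
After op 11 (undo): buf='DVN' cursor=0

Answer: DVN|0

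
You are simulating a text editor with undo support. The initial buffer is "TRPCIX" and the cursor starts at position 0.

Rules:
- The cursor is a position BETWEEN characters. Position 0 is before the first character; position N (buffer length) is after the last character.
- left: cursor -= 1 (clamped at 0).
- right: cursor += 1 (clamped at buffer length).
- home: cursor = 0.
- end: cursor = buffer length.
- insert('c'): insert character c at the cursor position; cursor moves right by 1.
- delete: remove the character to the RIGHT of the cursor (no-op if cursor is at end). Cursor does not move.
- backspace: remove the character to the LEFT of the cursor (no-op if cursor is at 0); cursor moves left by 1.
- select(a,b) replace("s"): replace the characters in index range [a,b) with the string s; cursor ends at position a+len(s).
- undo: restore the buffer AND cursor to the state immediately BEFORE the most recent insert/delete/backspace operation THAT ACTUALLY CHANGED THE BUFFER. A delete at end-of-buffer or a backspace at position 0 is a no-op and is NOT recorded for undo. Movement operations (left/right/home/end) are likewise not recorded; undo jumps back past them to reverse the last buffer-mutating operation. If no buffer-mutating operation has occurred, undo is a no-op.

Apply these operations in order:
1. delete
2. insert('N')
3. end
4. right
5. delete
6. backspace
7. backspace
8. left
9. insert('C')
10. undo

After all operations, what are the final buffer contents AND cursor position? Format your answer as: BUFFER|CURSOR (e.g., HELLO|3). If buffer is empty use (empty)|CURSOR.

Answer: NRPC|3

Derivation:
After op 1 (delete): buf='RPCIX' cursor=0
After op 2 (insert('N')): buf='NRPCIX' cursor=1
After op 3 (end): buf='NRPCIX' cursor=6
After op 4 (right): buf='NRPCIX' cursor=6
After op 5 (delete): buf='NRPCIX' cursor=6
After op 6 (backspace): buf='NRPCI' cursor=5
After op 7 (backspace): buf='NRPC' cursor=4
After op 8 (left): buf='NRPC' cursor=3
After op 9 (insert('C')): buf='NRPCC' cursor=4
After op 10 (undo): buf='NRPC' cursor=3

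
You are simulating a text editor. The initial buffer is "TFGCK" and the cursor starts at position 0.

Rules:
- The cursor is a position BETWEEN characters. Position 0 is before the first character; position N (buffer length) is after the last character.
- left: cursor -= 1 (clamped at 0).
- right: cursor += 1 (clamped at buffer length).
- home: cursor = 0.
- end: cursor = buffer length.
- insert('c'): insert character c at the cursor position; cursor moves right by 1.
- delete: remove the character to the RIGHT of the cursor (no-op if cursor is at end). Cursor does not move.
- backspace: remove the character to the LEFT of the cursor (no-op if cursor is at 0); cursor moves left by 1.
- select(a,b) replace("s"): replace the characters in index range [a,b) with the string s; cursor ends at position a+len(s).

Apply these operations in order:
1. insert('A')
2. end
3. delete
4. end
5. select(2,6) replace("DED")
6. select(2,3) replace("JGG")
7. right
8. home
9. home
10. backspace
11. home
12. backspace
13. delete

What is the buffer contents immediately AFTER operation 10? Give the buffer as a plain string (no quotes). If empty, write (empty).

Answer: ATJGGED

Derivation:
After op 1 (insert('A')): buf='ATFGCK' cursor=1
After op 2 (end): buf='ATFGCK' cursor=6
After op 3 (delete): buf='ATFGCK' cursor=6
After op 4 (end): buf='ATFGCK' cursor=6
After op 5 (select(2,6) replace("DED")): buf='ATDED' cursor=5
After op 6 (select(2,3) replace("JGG")): buf='ATJGGED' cursor=5
After op 7 (right): buf='ATJGGED' cursor=6
After op 8 (home): buf='ATJGGED' cursor=0
After op 9 (home): buf='ATJGGED' cursor=0
After op 10 (backspace): buf='ATJGGED' cursor=0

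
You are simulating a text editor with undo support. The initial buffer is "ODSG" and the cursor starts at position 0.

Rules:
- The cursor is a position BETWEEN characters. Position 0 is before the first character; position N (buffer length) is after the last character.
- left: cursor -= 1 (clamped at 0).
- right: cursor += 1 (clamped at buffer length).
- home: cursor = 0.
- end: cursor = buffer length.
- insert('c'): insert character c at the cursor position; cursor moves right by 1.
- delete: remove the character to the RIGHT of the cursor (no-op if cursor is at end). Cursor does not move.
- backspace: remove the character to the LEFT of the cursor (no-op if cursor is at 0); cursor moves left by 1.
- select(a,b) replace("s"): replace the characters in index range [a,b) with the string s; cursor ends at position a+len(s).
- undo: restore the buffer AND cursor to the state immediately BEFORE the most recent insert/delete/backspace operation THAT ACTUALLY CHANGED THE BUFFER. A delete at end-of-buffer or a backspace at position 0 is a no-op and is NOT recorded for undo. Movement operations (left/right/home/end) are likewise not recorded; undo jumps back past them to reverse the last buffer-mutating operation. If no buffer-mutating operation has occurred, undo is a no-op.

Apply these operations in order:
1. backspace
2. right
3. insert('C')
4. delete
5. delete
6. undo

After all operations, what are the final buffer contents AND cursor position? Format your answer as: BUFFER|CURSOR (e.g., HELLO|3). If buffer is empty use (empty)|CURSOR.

After op 1 (backspace): buf='ODSG' cursor=0
After op 2 (right): buf='ODSG' cursor=1
After op 3 (insert('C')): buf='OCDSG' cursor=2
After op 4 (delete): buf='OCSG' cursor=2
After op 5 (delete): buf='OCG' cursor=2
After op 6 (undo): buf='OCSG' cursor=2

Answer: OCSG|2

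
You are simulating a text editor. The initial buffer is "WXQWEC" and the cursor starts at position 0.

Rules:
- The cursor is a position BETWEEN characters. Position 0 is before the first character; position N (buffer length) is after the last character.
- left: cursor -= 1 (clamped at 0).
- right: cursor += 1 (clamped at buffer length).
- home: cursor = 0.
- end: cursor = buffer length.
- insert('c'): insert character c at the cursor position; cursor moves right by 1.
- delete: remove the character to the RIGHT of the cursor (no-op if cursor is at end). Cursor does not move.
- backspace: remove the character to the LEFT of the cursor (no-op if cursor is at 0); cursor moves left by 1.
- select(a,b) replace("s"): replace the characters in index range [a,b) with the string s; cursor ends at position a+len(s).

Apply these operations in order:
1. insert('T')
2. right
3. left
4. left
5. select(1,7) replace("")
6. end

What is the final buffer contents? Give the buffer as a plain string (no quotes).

After op 1 (insert('T')): buf='TWXQWEC' cursor=1
After op 2 (right): buf='TWXQWEC' cursor=2
After op 3 (left): buf='TWXQWEC' cursor=1
After op 4 (left): buf='TWXQWEC' cursor=0
After op 5 (select(1,7) replace("")): buf='T' cursor=1
After op 6 (end): buf='T' cursor=1

Answer: T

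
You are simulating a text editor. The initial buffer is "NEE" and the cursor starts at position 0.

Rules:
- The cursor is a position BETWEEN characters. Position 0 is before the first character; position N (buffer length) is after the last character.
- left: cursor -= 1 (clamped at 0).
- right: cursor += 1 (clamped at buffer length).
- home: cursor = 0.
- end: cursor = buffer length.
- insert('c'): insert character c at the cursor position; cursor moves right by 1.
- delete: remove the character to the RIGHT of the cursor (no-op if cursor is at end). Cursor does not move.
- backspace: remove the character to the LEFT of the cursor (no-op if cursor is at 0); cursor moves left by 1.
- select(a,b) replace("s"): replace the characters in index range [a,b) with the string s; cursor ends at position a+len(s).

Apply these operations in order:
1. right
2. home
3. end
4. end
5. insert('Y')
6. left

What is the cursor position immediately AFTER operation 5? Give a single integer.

Answer: 4

Derivation:
After op 1 (right): buf='NEE' cursor=1
After op 2 (home): buf='NEE' cursor=0
After op 3 (end): buf='NEE' cursor=3
After op 4 (end): buf='NEE' cursor=3
After op 5 (insert('Y')): buf='NEEY' cursor=4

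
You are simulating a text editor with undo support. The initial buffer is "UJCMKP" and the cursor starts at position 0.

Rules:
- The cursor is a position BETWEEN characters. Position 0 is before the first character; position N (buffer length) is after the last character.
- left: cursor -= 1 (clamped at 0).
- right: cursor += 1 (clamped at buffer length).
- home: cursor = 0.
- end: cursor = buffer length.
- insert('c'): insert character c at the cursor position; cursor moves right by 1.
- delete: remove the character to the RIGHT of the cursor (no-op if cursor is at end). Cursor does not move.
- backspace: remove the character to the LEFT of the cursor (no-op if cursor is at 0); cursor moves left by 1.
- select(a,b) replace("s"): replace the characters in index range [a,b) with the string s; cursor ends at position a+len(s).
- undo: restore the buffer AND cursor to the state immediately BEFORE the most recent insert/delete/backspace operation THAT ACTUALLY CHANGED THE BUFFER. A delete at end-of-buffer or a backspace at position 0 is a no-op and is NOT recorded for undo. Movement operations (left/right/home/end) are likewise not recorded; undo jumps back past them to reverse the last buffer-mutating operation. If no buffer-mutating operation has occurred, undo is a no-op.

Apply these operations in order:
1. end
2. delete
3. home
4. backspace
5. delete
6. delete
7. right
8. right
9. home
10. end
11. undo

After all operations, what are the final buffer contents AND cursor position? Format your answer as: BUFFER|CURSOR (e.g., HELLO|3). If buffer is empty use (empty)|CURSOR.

Answer: JCMKP|0

Derivation:
After op 1 (end): buf='UJCMKP' cursor=6
After op 2 (delete): buf='UJCMKP' cursor=6
After op 3 (home): buf='UJCMKP' cursor=0
After op 4 (backspace): buf='UJCMKP' cursor=0
After op 5 (delete): buf='JCMKP' cursor=0
After op 6 (delete): buf='CMKP' cursor=0
After op 7 (right): buf='CMKP' cursor=1
After op 8 (right): buf='CMKP' cursor=2
After op 9 (home): buf='CMKP' cursor=0
After op 10 (end): buf='CMKP' cursor=4
After op 11 (undo): buf='JCMKP' cursor=0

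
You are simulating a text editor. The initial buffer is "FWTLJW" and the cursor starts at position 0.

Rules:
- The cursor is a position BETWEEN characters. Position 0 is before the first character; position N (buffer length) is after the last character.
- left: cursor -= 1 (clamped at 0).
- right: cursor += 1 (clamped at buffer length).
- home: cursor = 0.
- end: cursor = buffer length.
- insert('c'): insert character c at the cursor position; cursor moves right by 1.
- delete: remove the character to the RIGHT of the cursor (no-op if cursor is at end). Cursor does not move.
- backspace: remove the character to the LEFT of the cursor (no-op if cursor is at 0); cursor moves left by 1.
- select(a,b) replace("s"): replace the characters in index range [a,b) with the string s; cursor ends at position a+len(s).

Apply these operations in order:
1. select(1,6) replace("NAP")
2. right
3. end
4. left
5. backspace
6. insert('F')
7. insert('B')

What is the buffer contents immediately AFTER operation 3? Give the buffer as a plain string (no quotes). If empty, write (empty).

After op 1 (select(1,6) replace("NAP")): buf='FNAP' cursor=4
After op 2 (right): buf='FNAP' cursor=4
After op 3 (end): buf='FNAP' cursor=4

Answer: FNAP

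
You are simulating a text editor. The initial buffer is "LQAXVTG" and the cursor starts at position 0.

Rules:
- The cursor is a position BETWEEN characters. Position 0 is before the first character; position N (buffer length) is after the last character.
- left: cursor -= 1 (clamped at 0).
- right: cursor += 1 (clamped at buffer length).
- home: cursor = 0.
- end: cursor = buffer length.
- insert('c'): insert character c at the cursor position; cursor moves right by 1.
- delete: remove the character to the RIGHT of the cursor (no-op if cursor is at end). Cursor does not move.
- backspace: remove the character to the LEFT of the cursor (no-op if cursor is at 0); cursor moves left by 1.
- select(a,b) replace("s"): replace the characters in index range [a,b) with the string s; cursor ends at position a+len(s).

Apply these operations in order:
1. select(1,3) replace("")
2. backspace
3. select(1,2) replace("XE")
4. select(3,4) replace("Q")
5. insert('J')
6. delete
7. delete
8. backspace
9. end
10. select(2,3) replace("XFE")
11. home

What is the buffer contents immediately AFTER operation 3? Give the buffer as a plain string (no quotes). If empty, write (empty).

After op 1 (select(1,3) replace("")): buf='LXVTG' cursor=1
After op 2 (backspace): buf='XVTG' cursor=0
After op 3 (select(1,2) replace("XE")): buf='XXETG' cursor=3

Answer: XXETG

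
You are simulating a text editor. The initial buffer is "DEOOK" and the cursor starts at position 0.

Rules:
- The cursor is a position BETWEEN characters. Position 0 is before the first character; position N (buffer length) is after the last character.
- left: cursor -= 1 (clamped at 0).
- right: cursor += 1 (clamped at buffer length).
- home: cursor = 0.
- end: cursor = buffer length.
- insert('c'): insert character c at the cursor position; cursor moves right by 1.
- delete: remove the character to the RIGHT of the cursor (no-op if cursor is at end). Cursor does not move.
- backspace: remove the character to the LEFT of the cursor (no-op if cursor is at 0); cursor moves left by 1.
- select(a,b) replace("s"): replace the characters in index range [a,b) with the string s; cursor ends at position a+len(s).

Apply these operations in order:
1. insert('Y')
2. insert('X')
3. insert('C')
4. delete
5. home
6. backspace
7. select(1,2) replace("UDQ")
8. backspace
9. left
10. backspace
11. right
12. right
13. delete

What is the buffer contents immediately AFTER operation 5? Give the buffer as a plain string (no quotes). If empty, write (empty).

After op 1 (insert('Y')): buf='YDEOOK' cursor=1
After op 2 (insert('X')): buf='YXDEOOK' cursor=2
After op 3 (insert('C')): buf='YXCDEOOK' cursor=3
After op 4 (delete): buf='YXCEOOK' cursor=3
After op 5 (home): buf='YXCEOOK' cursor=0

Answer: YXCEOOK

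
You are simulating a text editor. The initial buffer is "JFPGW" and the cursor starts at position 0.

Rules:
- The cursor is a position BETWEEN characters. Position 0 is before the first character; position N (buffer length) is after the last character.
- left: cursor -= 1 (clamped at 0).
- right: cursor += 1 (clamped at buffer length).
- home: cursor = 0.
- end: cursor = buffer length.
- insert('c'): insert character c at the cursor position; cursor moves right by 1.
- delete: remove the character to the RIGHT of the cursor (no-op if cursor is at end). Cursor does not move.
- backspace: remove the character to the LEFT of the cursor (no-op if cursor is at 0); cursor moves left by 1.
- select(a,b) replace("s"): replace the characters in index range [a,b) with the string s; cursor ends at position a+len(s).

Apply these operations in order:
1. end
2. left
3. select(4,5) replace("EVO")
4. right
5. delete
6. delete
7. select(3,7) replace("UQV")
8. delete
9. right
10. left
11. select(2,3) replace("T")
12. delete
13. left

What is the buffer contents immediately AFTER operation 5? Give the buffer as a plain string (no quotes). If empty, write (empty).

After op 1 (end): buf='JFPGW' cursor=5
After op 2 (left): buf='JFPGW' cursor=4
After op 3 (select(4,5) replace("EVO")): buf='JFPGEVO' cursor=7
After op 4 (right): buf='JFPGEVO' cursor=7
After op 5 (delete): buf='JFPGEVO' cursor=7

Answer: JFPGEVO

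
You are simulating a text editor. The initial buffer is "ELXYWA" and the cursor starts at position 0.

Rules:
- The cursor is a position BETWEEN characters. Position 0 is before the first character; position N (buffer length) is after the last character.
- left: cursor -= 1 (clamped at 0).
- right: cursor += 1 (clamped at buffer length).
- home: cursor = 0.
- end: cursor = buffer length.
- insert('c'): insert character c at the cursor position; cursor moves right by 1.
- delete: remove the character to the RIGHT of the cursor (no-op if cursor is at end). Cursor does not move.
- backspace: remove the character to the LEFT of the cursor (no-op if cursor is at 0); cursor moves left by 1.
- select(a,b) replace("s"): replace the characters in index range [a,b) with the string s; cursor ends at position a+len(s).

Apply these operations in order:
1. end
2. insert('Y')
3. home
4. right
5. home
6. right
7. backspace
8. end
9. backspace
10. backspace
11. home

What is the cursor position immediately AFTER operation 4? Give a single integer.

After op 1 (end): buf='ELXYWA' cursor=6
After op 2 (insert('Y')): buf='ELXYWAY' cursor=7
After op 3 (home): buf='ELXYWAY' cursor=0
After op 4 (right): buf='ELXYWAY' cursor=1

Answer: 1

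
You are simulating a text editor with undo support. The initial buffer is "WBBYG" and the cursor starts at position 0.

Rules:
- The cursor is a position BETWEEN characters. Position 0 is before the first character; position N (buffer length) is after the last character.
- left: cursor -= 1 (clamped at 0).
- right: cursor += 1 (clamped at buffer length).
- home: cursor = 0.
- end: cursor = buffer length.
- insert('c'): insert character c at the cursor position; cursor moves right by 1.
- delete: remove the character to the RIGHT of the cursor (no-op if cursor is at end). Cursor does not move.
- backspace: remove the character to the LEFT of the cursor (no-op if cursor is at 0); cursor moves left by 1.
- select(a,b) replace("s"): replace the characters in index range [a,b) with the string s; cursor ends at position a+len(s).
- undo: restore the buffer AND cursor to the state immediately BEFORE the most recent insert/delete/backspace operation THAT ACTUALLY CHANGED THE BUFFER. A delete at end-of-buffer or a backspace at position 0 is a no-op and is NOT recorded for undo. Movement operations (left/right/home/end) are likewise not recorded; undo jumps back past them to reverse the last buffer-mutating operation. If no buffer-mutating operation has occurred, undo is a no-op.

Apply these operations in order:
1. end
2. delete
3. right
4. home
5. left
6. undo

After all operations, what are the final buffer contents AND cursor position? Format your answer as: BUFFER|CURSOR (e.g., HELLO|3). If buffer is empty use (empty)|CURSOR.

After op 1 (end): buf='WBBYG' cursor=5
After op 2 (delete): buf='WBBYG' cursor=5
After op 3 (right): buf='WBBYG' cursor=5
After op 4 (home): buf='WBBYG' cursor=0
After op 5 (left): buf='WBBYG' cursor=0
After op 6 (undo): buf='WBBYG' cursor=0

Answer: WBBYG|0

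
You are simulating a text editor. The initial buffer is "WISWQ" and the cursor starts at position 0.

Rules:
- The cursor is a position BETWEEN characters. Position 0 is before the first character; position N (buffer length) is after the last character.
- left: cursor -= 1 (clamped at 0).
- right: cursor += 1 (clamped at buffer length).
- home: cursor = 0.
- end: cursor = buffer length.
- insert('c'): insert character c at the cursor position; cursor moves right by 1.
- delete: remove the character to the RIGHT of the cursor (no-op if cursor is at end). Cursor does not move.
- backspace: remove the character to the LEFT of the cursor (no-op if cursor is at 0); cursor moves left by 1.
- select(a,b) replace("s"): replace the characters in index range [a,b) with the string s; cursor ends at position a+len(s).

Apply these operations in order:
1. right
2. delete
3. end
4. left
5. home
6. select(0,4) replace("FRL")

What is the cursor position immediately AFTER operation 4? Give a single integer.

Answer: 3

Derivation:
After op 1 (right): buf='WISWQ' cursor=1
After op 2 (delete): buf='WSWQ' cursor=1
After op 3 (end): buf='WSWQ' cursor=4
After op 4 (left): buf='WSWQ' cursor=3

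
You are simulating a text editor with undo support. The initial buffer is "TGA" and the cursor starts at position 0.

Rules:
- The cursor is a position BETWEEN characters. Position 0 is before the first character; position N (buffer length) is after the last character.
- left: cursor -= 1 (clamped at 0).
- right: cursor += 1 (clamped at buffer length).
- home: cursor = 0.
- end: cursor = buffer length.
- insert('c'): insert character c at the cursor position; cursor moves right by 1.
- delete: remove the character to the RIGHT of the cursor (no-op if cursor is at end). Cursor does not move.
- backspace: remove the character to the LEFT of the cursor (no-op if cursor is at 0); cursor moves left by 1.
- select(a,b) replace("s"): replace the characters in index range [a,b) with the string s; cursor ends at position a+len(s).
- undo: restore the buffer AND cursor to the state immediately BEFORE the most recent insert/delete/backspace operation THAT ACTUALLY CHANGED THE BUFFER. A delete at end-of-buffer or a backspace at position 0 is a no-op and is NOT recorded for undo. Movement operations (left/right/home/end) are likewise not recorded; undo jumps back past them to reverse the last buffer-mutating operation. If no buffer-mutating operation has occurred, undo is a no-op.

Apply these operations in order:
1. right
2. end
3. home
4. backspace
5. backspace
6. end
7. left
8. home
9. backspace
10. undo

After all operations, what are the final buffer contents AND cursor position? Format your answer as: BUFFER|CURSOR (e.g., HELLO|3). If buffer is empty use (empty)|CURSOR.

After op 1 (right): buf='TGA' cursor=1
After op 2 (end): buf='TGA' cursor=3
After op 3 (home): buf='TGA' cursor=0
After op 4 (backspace): buf='TGA' cursor=0
After op 5 (backspace): buf='TGA' cursor=0
After op 6 (end): buf='TGA' cursor=3
After op 7 (left): buf='TGA' cursor=2
After op 8 (home): buf='TGA' cursor=0
After op 9 (backspace): buf='TGA' cursor=0
After op 10 (undo): buf='TGA' cursor=0

Answer: TGA|0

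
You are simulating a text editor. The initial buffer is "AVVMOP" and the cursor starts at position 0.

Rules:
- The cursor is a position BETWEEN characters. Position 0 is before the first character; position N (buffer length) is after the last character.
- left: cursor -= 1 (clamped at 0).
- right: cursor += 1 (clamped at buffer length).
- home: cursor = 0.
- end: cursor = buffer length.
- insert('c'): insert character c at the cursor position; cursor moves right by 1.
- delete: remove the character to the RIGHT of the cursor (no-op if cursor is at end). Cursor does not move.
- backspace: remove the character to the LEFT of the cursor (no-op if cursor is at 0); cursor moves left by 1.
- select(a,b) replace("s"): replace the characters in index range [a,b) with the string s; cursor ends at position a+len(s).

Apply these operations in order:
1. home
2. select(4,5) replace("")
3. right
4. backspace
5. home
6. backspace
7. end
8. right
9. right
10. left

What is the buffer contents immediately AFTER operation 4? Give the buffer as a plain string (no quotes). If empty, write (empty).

Answer: AVVM

Derivation:
After op 1 (home): buf='AVVMOP' cursor=0
After op 2 (select(4,5) replace("")): buf='AVVMP' cursor=4
After op 3 (right): buf='AVVMP' cursor=5
After op 4 (backspace): buf='AVVM' cursor=4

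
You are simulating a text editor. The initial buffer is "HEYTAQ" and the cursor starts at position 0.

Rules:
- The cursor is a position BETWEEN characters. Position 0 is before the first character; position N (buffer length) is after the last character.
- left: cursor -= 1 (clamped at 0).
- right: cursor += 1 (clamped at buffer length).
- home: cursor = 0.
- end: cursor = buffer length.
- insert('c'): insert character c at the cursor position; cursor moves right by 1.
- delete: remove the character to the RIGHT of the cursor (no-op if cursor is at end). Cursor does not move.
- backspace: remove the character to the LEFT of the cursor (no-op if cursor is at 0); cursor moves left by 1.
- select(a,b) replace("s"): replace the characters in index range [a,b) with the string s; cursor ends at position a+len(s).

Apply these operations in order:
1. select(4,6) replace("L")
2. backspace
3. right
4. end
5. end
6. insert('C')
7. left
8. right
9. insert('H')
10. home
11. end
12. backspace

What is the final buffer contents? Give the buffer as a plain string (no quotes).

After op 1 (select(4,6) replace("L")): buf='HEYTL' cursor=5
After op 2 (backspace): buf='HEYT' cursor=4
After op 3 (right): buf='HEYT' cursor=4
After op 4 (end): buf='HEYT' cursor=4
After op 5 (end): buf='HEYT' cursor=4
After op 6 (insert('C')): buf='HEYTC' cursor=5
After op 7 (left): buf='HEYTC' cursor=4
After op 8 (right): buf='HEYTC' cursor=5
After op 9 (insert('H')): buf='HEYTCH' cursor=6
After op 10 (home): buf='HEYTCH' cursor=0
After op 11 (end): buf='HEYTCH' cursor=6
After op 12 (backspace): buf='HEYTC' cursor=5

Answer: HEYTC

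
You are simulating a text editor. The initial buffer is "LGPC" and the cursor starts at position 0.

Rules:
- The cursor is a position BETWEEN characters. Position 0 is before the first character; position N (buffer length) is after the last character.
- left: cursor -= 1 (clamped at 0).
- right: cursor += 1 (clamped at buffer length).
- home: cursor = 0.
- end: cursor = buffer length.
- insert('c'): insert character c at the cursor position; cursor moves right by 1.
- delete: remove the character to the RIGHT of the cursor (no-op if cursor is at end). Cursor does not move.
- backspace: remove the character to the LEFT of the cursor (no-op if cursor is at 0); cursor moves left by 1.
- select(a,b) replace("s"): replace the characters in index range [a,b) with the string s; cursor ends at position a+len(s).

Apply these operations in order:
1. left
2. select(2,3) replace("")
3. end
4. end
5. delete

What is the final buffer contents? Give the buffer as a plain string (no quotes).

Answer: LGC

Derivation:
After op 1 (left): buf='LGPC' cursor=0
After op 2 (select(2,3) replace("")): buf='LGC' cursor=2
After op 3 (end): buf='LGC' cursor=3
After op 4 (end): buf='LGC' cursor=3
After op 5 (delete): buf='LGC' cursor=3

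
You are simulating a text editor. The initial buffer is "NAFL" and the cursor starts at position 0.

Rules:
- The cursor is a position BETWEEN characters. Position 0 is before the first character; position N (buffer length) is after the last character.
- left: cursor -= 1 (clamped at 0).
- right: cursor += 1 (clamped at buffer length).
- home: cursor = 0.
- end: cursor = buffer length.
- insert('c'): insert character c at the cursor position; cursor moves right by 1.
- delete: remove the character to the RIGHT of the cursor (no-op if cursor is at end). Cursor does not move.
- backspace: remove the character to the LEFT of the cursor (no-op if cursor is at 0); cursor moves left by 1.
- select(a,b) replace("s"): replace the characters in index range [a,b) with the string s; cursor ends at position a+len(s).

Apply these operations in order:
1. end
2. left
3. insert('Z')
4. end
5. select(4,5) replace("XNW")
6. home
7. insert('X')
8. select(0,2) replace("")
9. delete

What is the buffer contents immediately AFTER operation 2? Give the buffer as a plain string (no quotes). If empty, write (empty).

After op 1 (end): buf='NAFL' cursor=4
After op 2 (left): buf='NAFL' cursor=3

Answer: NAFL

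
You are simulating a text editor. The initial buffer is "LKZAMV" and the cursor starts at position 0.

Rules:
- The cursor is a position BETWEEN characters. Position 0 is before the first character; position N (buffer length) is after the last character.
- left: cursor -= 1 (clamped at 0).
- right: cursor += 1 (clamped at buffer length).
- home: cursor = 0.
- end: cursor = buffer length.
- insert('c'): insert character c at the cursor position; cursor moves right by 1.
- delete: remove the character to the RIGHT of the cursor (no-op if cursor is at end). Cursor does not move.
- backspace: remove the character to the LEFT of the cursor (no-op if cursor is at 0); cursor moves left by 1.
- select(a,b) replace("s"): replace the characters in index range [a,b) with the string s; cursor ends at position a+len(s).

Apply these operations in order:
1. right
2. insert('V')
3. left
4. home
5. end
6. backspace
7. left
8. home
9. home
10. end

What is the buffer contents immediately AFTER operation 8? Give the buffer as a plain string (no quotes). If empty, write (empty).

After op 1 (right): buf='LKZAMV' cursor=1
After op 2 (insert('V')): buf='LVKZAMV' cursor=2
After op 3 (left): buf='LVKZAMV' cursor=1
After op 4 (home): buf='LVKZAMV' cursor=0
After op 5 (end): buf='LVKZAMV' cursor=7
After op 6 (backspace): buf='LVKZAM' cursor=6
After op 7 (left): buf='LVKZAM' cursor=5
After op 8 (home): buf='LVKZAM' cursor=0

Answer: LVKZAM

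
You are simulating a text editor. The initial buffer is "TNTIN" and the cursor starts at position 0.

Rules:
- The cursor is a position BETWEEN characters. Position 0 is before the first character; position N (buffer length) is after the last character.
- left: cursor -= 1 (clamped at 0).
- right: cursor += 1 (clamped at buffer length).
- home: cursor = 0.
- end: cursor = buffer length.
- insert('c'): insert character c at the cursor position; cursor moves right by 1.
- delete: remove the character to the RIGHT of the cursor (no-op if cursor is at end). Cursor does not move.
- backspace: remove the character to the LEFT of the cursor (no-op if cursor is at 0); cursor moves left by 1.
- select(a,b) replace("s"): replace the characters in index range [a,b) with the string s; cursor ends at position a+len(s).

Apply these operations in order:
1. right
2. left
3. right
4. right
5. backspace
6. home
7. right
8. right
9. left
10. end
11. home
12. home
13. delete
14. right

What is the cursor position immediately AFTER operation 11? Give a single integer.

Answer: 0

Derivation:
After op 1 (right): buf='TNTIN' cursor=1
After op 2 (left): buf='TNTIN' cursor=0
After op 3 (right): buf='TNTIN' cursor=1
After op 4 (right): buf='TNTIN' cursor=2
After op 5 (backspace): buf='TTIN' cursor=1
After op 6 (home): buf='TTIN' cursor=0
After op 7 (right): buf='TTIN' cursor=1
After op 8 (right): buf='TTIN' cursor=2
After op 9 (left): buf='TTIN' cursor=1
After op 10 (end): buf='TTIN' cursor=4
After op 11 (home): buf='TTIN' cursor=0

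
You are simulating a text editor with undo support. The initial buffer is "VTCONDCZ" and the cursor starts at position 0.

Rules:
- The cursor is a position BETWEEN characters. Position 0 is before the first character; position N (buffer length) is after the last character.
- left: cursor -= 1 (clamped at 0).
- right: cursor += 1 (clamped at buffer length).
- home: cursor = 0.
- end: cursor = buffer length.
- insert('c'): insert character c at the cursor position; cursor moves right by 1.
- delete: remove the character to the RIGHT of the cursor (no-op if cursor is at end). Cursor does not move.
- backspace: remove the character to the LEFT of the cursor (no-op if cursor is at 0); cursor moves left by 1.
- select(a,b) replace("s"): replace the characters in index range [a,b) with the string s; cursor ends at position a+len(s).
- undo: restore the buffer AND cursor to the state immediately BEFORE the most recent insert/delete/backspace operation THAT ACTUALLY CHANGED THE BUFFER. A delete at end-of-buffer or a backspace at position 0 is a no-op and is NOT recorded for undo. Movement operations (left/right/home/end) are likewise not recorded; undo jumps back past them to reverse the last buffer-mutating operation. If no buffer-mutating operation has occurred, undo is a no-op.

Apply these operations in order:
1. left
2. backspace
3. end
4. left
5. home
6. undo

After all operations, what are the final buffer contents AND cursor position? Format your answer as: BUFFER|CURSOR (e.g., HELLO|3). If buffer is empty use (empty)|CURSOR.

After op 1 (left): buf='VTCONDCZ' cursor=0
After op 2 (backspace): buf='VTCONDCZ' cursor=0
After op 3 (end): buf='VTCONDCZ' cursor=8
After op 4 (left): buf='VTCONDCZ' cursor=7
After op 5 (home): buf='VTCONDCZ' cursor=0
After op 6 (undo): buf='VTCONDCZ' cursor=0

Answer: VTCONDCZ|0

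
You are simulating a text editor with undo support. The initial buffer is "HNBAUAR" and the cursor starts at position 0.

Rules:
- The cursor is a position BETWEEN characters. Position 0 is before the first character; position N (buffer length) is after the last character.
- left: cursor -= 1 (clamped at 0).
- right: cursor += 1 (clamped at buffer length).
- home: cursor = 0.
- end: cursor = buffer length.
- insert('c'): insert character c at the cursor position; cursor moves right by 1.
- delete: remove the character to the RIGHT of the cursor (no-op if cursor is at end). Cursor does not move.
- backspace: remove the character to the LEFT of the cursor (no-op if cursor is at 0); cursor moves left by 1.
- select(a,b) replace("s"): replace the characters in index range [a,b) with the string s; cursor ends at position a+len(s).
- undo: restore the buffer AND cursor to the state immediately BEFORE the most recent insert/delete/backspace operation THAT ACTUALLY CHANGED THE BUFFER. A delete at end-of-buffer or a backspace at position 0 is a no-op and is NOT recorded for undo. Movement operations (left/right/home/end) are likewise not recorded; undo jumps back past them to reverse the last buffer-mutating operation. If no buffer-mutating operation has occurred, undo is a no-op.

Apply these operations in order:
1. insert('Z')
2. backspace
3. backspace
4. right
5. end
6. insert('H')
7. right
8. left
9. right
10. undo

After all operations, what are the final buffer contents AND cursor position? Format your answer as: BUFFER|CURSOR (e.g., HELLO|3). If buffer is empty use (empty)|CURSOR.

Answer: HNBAUAR|7

Derivation:
After op 1 (insert('Z')): buf='ZHNBAUAR' cursor=1
After op 2 (backspace): buf='HNBAUAR' cursor=0
After op 3 (backspace): buf='HNBAUAR' cursor=0
After op 4 (right): buf='HNBAUAR' cursor=1
After op 5 (end): buf='HNBAUAR' cursor=7
After op 6 (insert('H')): buf='HNBAUARH' cursor=8
After op 7 (right): buf='HNBAUARH' cursor=8
After op 8 (left): buf='HNBAUARH' cursor=7
After op 9 (right): buf='HNBAUARH' cursor=8
After op 10 (undo): buf='HNBAUAR' cursor=7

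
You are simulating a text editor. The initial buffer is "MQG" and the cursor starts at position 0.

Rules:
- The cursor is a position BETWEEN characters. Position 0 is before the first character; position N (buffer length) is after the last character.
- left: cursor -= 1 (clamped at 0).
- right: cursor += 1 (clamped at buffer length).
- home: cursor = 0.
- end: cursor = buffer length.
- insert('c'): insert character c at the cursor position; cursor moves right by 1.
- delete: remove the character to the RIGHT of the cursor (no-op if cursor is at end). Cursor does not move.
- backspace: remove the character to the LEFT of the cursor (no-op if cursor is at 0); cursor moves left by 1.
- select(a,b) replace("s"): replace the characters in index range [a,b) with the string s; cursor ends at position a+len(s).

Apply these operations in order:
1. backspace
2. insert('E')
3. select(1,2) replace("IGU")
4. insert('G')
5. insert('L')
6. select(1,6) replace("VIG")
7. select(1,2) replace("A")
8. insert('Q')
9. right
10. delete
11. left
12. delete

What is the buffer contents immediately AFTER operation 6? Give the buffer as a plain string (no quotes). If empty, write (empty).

After op 1 (backspace): buf='MQG' cursor=0
After op 2 (insert('E')): buf='EMQG' cursor=1
After op 3 (select(1,2) replace("IGU")): buf='EIGUQG' cursor=4
After op 4 (insert('G')): buf='EIGUGQG' cursor=5
After op 5 (insert('L')): buf='EIGUGLQG' cursor=6
After op 6 (select(1,6) replace("VIG")): buf='EVIGQG' cursor=4

Answer: EVIGQG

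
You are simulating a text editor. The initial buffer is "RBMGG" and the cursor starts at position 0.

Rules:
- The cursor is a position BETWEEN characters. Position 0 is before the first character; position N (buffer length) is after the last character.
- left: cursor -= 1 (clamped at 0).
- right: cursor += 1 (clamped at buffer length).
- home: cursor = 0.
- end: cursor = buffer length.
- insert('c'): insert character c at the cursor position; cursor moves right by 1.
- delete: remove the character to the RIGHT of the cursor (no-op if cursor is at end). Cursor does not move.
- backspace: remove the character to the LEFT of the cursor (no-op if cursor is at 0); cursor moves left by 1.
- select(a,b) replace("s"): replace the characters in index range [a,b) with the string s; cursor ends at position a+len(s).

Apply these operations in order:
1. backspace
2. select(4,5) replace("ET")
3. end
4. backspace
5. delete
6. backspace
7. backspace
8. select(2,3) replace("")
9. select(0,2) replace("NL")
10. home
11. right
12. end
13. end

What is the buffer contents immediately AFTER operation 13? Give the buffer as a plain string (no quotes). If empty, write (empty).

After op 1 (backspace): buf='RBMGG' cursor=0
After op 2 (select(4,5) replace("ET")): buf='RBMGET' cursor=6
After op 3 (end): buf='RBMGET' cursor=6
After op 4 (backspace): buf='RBMGE' cursor=5
After op 5 (delete): buf='RBMGE' cursor=5
After op 6 (backspace): buf='RBMG' cursor=4
After op 7 (backspace): buf='RBM' cursor=3
After op 8 (select(2,3) replace("")): buf='RB' cursor=2
After op 9 (select(0,2) replace("NL")): buf='NL' cursor=2
After op 10 (home): buf='NL' cursor=0
After op 11 (right): buf='NL' cursor=1
After op 12 (end): buf='NL' cursor=2
After op 13 (end): buf='NL' cursor=2

Answer: NL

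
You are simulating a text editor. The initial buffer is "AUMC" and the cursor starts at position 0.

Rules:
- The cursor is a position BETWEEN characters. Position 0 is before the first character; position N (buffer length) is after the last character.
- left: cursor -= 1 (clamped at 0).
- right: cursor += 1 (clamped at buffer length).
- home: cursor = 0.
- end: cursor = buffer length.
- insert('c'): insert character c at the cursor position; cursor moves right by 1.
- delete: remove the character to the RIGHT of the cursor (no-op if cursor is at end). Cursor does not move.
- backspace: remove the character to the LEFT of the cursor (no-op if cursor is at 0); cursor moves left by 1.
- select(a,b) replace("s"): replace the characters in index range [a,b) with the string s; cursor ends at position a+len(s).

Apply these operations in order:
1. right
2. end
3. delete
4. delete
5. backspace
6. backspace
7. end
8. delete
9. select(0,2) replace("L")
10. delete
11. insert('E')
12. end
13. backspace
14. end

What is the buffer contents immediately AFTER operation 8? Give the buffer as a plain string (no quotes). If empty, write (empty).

After op 1 (right): buf='AUMC' cursor=1
After op 2 (end): buf='AUMC' cursor=4
After op 3 (delete): buf='AUMC' cursor=4
After op 4 (delete): buf='AUMC' cursor=4
After op 5 (backspace): buf='AUM' cursor=3
After op 6 (backspace): buf='AU' cursor=2
After op 7 (end): buf='AU' cursor=2
After op 8 (delete): buf='AU' cursor=2

Answer: AU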